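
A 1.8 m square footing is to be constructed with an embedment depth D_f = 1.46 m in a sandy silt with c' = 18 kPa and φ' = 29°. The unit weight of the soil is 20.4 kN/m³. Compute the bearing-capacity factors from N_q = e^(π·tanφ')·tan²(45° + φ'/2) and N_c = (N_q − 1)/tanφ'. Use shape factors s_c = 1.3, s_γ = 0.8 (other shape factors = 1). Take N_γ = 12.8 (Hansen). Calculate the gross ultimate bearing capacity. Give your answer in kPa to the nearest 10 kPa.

q_ult ≈ 1330 kPa

tan29° = 0.5543, so N_q = e^(π×0.5543)·tan²(59.5°) = 5.705 × 2.882 = 16.44.
N_c = (16.44 − 1)/tan29° = 27.86.
Effective surcharge at the founding depth q = γ·D_f = 20.4 × 1.46 = 29.784 kPa.
q_ult = c·N_c·s_c + q·N_q + 0.5·γ·B·N_γ·s_γ
     = 18 × 27.86 × 1.3 + 29.784 × 16.443 + 0.5 × 20.4 × 1.8 × 12.8 × 0.8
     = 651.93 + 489.75 + 188.01 = 1329.7 kPa.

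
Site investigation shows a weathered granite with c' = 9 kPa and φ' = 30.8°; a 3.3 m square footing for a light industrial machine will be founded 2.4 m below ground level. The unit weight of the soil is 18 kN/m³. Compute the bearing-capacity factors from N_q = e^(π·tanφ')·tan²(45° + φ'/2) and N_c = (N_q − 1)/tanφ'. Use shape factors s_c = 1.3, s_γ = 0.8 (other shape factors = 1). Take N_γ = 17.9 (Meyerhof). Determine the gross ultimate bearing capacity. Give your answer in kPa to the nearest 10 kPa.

q_ult ≈ 1670 kPa

tan30.8° = 0.5961, so N_q = e^(π×0.5961)·tan²(60.4°) = 6.506 × 3.099 = 20.16.
N_c = (20.16 − 1)/tan30.8° = 32.14.
Overburden at base level: q = 18 × 2.4 = 43.2 kPa.
Cohesion term c·N_c·s_c = 9 × 32.143 × 1.3 = 376.07 kPa; surcharge term q·N_q = 43.2 × 20.161 = 870.96 kPa; self-weight term 0.5·γ·B·N_γ·s_γ = 0.5 × 18 × 3.3 × 17.9 × 0.8 = 425.3 kPa.
q_ult = 376.07 + 870.96 + 425.3 = 1672.3 kPa.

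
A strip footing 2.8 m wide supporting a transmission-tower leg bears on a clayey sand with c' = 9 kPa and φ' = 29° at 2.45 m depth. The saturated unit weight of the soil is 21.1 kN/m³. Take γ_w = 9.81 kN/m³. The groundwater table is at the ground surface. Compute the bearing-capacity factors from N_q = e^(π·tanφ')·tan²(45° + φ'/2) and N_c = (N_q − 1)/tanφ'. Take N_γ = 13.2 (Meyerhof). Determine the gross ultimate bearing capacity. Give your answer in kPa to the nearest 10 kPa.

tan29° = 0.5543, so N_q = e^(π×0.5543)·tan²(59.5°) = 5.705 × 2.882 = 16.44.
N_c = (16.44 − 1)/tan29° = 27.86.
γ' = 21.1 − 9.81 = 11.29 kN/m³ (submerged throughout). q = 11.29 × 2.45 = 27.661 kPa; the same γ' applies in the ½γBN_γ term.
c·N_c = 9 × 27.86 = 250.74 kPa
q·N_q = 27.661 × 16.443 = 454.83 kPa
0.5·γ·B·N_γ = 0.5 × 11.29 × 2.8 × 13.2 = 208.64 kPa
q_ult = 250.74 + 454.83 + 208.64 = 914.21 kPa.

q_ult ≈ 910 kPa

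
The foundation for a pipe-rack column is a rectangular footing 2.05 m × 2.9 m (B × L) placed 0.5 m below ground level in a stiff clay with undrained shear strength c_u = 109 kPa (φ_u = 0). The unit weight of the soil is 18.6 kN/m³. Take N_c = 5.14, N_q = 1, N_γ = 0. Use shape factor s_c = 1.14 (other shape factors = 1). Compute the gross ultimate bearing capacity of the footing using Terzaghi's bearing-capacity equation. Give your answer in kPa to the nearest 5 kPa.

Effective surcharge at the founding depth q = γ·D_f = 18.6 × 0.5 = 9.3 kPa.
q_ult = c·N_c·s_c + q·N_q
     = 109 × 5.14 × 1.14 + 9.3 × 1
     = 638.7 + 9.3 = 648 kPa.

q_ult ≈ 650 kPa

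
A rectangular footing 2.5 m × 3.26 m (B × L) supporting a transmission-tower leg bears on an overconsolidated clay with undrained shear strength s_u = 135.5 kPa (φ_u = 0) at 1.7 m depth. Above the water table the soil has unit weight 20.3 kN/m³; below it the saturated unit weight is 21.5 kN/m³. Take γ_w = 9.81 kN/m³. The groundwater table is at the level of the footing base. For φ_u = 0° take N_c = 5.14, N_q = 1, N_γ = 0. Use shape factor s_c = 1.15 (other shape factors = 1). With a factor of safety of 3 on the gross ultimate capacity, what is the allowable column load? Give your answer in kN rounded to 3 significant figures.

q = γ·D_f = 20.3 × 1.7 = 34.51 kPa.
c·N_c·s_c = 135.5 × 5.14 × 1.15 = 800.94 kPa
q·N_q = 34.51 × 1 = 34.51 kPa
q_ult = 800.94 + 34.51 = 835.45 kPa.
Gross allowable pressure q_all = 835.45 / 3 = 278.48 kPa.
Footing area = 8.15 m², so allowable column load = 278.48 × 8.15 = 2269.6 kN.

P_all ≈ 2270 kN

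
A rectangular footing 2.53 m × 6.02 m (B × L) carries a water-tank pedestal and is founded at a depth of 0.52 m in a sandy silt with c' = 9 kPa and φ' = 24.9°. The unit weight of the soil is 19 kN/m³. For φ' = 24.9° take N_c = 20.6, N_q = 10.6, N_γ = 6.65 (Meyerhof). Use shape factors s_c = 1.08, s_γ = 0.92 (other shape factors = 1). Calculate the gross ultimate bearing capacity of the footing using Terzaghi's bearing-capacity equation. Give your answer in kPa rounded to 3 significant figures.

q = γ·D_f = 19 × 0.52 = 9.88 kPa.
c·N_c·s_c = 9 × 20.6 × 1.08 = 200.23 kPa
q·N_q = 9.88 × 10.6 = 104.73 kPa
0.5·γ·B·N_γ·s_γ = 0.5 × 19 × 2.53 × 6.65 × 0.92 = 147.05 kPa
q_ult = 200.23 + 104.73 + 147.05 = 452.01 kPa.

q_ult ≈ 452 kPa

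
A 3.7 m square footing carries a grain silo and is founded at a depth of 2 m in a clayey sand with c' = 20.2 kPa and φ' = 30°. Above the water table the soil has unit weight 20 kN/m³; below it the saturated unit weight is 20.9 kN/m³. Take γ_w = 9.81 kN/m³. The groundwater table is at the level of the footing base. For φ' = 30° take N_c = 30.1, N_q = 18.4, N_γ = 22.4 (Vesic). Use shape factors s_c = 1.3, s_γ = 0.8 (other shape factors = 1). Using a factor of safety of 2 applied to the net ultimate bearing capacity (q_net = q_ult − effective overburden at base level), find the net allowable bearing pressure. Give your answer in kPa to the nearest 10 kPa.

q_all(net) ≈ 930 kPa

Overburden at base level: q = 20 × 2 = 40 kPa.
Below the base the soil is submerged, so the ½γBN_γ term uses γ' = 20.9 − 9.81 = 11.09 kN/m³.
Cohesion term c·N_c·s_c = 20.2 × 30.1 × 1.3 = 790.43 kPa; surcharge term q·N_q = 40 × 18.4 = 736 kPa; self-weight term 0.5·γ·B·N_γ·s_γ = 0.5 × 11.09 × 3.7 × 22.4 × 0.8 = 367.66 kPa.
q_ult = 790.43 + 736 + 367.66 = 1894.1 kPa.
Net ultimate: q_net = 1894.1 − 40 = 1854.1 kPa.
q_all(net) = 1854.1 / 2 = 927.04 kPa.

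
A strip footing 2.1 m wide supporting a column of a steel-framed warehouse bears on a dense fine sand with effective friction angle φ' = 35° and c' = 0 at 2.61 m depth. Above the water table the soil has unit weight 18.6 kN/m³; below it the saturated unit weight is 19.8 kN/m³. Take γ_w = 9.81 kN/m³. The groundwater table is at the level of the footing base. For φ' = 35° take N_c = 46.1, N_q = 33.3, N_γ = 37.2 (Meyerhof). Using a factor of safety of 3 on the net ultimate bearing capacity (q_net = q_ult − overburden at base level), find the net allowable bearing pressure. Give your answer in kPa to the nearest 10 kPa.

Effective surcharge at the founding depth q = γ·D_f = 18.6 × 2.61 = 48.546 kPa.
The water table coincides with the base, so in the self-weight term γ → γ' = 9.99 kN/m³.
q_ult = q·N_q + 0.5·γ·B·N_γ
     = 48.546 × 33.3 + 0.5 × 9.99 × 2.1 × 37.2
     = 1616.6 + 390.21 = 2006.8 kPa.
q_net = 2006.8 − 48.546 = 1958.2 kPa.
q_all(net) = 1958.2 / 3 = 652.75 kPa.

q_all(net) ≈ 650 kPa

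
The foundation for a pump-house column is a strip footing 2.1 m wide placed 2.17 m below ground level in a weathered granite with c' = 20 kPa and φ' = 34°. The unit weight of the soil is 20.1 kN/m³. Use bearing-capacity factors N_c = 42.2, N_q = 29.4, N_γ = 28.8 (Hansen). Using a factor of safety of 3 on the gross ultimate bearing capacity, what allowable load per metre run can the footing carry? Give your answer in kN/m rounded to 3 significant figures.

q = γ·D_f = 20.1 × 2.17 = 43.617 kPa.
c·N_c = 20 × 42.2 = 844 kPa
q·N_q = 43.617 × 29.4 = 1282.3 kPa
0.5·γ·B·N_γ = 0.5 × 20.1 × 2.1 × 28.8 = 607.82 kPa
q_ult = 844 + 1282.3 + 607.82 = 2734.2 kPa.
Gross allowable pressure q_all = 2734.2 / 3 = 911.39 kPa.
Allowable wall load = q_all × B = 911.39 × 2.1 = 1913.9 kN per metre run.

≈ 1910 kN/m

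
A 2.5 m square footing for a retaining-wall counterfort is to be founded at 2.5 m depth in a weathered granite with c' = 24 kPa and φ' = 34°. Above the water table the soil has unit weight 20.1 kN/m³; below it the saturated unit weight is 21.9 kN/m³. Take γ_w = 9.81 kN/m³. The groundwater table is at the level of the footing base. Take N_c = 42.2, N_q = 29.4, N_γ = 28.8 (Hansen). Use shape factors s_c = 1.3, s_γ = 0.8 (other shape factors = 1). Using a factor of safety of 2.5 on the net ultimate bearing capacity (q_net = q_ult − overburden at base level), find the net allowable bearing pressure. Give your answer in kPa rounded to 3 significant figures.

q_all(net) ≈ 1240 kPa

Overburden at base level: q = 20.1 × 2.5 = 50.25 kPa.
Below the base the soil is submerged, so the ½γBN_γ term uses γ' = 21.9 − 9.81 = 12.09 kN/m³.
Cohesion term c·N_c·s_c = 24 × 42.2 × 1.3 = 1316.6 kPa; surcharge term q·N_q = 50.25 × 29.4 = 1477.3 kPa; self-weight term 0.5·γ·B·N_γ·s_γ = 0.5 × 12.09 × 2.5 × 28.8 × 0.8 = 348.19 kPa.
q_ult = 1316.6 + 1477.3 + 348.19 = 3142.2 kPa.
q_net = 3142.2 − 50.25 = 3091.9 kPa.
q_all(net) = 3091.9 / 2.5 = 1236.8 kPa.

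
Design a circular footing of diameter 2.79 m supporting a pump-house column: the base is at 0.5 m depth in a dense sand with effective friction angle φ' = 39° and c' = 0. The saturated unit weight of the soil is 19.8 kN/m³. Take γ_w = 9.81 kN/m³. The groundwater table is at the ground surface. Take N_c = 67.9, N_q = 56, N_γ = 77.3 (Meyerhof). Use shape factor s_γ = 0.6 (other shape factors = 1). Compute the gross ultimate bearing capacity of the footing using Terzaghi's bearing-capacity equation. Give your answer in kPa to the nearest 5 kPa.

γ' = 19.8 − 9.81 = 9.99 kN/m³ (submerged throughout). q = 9.99 × 0.5 = 4.995 kPa; the same γ' applies in the ½γBN_γ term.
q·N_q = 4.995 × 56 = 279.72 kPa
0.5·γ·B·N_γ·s_γ = 0.5 × 9.99 × 2.79 × 77.3 × 0.6 = 646.35 kPa
q_ult = 279.72 + 646.35 = 926.07 kPa.

q_ult ≈ 925 kPa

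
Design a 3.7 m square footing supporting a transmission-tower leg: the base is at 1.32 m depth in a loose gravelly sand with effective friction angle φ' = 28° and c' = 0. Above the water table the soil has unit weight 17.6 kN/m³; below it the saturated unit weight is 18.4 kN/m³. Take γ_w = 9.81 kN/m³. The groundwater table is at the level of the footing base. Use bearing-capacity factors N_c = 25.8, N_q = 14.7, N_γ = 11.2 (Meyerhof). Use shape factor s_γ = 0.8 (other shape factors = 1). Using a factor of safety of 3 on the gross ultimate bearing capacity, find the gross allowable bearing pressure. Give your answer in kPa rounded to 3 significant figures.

q_all ≈ 161 kPa

Overburden at base level: q = 17.6 × 1.32 = 23.232 kPa.
Below the base the soil is submerged, so the ½γBN_γ term uses γ' = 18.4 − 9.81 = 8.59 kN/m³.
Surcharge term q·N_q = 23.232 × 14.7 = 341.51 kPa; self-weight term 0.5·γ·B·N_γ·s_γ = 0.5 × 8.59 × 3.7 × 11.2 × 0.8 = 142.39 kPa.
q_ult = 341.51 + 142.39 = 483.9 kPa.
q_all = 483.9 / 3 = 161.3 kPa.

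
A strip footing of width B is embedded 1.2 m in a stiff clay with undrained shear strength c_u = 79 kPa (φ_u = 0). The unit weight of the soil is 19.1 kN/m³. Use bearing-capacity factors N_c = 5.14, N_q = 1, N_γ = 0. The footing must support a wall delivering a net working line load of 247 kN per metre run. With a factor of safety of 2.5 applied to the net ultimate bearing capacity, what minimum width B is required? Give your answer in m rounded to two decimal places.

Effective surcharge at the founding depth q = γ·D_f = 19.1 × 1.2 = 22.92 kPa.
q_ult = c·N_c + q·N_q
     = 79 × 5.14 + 22.92 × 1
     = 406.06 + 22.92 = 428.98 kPa.
For φ = 0 the ½γBN_γ term vanishes, so q_ult is independent of B. q_net = 428.98 − 22.92 = 406.06 kPa; q_all(net) = 406.06/2.5 = 162.42 kPa.
Required width B = w / q_all(net) = 247 / 162.42 = 1.521 m.

B = 1.52 m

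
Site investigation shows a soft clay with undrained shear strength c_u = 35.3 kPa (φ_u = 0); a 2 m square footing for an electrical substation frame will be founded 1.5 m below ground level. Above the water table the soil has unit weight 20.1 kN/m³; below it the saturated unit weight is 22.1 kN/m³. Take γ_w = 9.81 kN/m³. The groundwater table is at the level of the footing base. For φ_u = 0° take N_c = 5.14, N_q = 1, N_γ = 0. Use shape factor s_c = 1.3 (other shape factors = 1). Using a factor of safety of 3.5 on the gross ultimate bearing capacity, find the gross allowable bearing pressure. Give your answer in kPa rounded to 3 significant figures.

q_all ≈ 76 kPa

Overburden at base level: q = 20.1 × 1.5 = 30.15 kPa.
Cohesion term c·N_c·s_c = 35.3 × 5.14 × 1.3 = 235.87 kPa; surcharge term q·N_q = 30.15 × 1 = 30.15 kPa.
q_ult = 235.87 + 30.15 = 266.02 kPa.
q_all = 266.02 / 3.5 = 76.007 kPa.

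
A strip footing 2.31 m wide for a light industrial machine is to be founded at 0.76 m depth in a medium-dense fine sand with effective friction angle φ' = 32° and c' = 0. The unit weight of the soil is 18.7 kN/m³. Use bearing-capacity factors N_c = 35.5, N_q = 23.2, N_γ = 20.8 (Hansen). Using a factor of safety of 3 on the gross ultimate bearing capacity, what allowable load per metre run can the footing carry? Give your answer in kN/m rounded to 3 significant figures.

Effective surcharge at the founding depth q = γ·D_f = 18.7 × 0.76 = 14.212 kPa.
q_ult = q·N_q + 0.5·γ·B·N_γ
     = 14.212 × 23.2 + 0.5 × 18.7 × 2.31 × 20.8
     = 329.72 + 449.25 = 778.97 kPa.
Gross allowable pressure q_all = 778.97 / 3 = 259.66 kPa.
Allowable wall load = q_all × B = 259.66 × 2.31 = 599.8 kN per metre run.

≈ 600 kN/m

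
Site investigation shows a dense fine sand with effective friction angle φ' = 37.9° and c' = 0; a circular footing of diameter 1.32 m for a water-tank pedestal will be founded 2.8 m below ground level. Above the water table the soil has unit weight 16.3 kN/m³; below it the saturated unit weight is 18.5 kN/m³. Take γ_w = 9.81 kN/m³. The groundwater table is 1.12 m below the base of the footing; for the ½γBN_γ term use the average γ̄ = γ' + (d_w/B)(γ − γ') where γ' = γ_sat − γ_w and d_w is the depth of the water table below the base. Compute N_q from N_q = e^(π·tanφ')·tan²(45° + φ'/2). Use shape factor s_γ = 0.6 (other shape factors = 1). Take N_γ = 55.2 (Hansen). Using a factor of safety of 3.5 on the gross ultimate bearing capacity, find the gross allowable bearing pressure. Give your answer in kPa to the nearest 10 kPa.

N_q = e^(π·tan37.9°)·tan²(63.95°) = 48.29.
q = γ·D_f = 16.3 × 2.8 = 45.64 kPa.
γ' = 8.69 kN/m³; averaging over the depth B below the base, γ̄ = γ' + (d_w/B)(γ − γ') = 15.147 kN/m³.
q·N_q = 45.64 × 48.289 = 2203.9 kPa
0.5·γ·B·N_γ·s_γ = 0.5 × 15.147 × 1.32 × 55.2 × 0.6 = 331.1 kPa
q_ult = 2203.9 + 331.1 = 2535 kPa.
q_all = 2535 / 3.5 = 724.29 kPa.

q_all ≈ 720 kPa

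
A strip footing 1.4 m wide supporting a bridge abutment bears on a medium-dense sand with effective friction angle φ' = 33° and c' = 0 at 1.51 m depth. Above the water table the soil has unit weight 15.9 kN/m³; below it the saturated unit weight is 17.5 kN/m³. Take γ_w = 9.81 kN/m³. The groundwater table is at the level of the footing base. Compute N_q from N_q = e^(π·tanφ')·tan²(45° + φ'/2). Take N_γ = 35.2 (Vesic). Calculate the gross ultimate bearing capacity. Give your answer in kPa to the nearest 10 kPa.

tan33° = 0.6494, so N_q = e^(π×0.6494)·tan²(61.5°) = 7.692 × 3.392 = 26.09.
q = γ·D_f = 15.9 × 1.51 = 24.009 kPa.
For the ½γBN_γ term take γ' = 17.5 − 9.81 = 7.69 kN/m³ (soil below base is submerged).
q·N_q = 24.009 × 26.092 = 626.44 kPa
0.5·γ·B·N_γ = 0.5 × 7.69 × 1.4 × 35.2 = 189.48 kPa
q_ult = 626.44 + 189.48 = 815.92 kPa.

q_ult ≈ 820 kPa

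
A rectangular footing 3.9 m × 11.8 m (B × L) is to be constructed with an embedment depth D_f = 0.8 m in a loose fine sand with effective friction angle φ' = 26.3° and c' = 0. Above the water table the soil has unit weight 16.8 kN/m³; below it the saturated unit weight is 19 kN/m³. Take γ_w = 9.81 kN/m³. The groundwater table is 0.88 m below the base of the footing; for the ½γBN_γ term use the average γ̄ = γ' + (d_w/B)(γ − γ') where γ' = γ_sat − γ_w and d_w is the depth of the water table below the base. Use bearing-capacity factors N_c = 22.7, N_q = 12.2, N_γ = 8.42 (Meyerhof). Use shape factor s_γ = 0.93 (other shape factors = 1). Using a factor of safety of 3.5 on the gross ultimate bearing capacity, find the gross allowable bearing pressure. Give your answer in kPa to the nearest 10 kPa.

Overburden at base level: q = 16.8 × 0.8 = 13.44 kPa.
The water table is 0.88 m below the base (< B = 3.9 m), so the ½γBN_γ term uses γ̄ = γ' + (d_w/B)(γ − γ') = 9.19 + (0.88/3.9)(16.8 − 9.19) = 10.907 kN/m³.
Surcharge term q·N_q = 13.44 × 12.2 = 163.97 kPa; self-weight term 0.5·γ·B·N_γ·s_γ = 0.5 × 10.907 × 3.9 × 8.42 × 0.93 = 166.55 kPa.
q_ult = 163.97 + 166.55 = 330.52 kPa.
q_all = 330.52 / 3.5 = 94.433 kPa.

q_all ≈ 90 kPa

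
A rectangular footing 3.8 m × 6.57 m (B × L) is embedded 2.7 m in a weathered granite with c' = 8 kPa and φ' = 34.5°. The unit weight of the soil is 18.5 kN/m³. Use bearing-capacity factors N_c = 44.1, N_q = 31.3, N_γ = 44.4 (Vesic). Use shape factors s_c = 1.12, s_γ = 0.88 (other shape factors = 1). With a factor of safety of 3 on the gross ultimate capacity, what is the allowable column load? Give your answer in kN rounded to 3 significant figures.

P_all ≈ 27700 kN

Effective surcharge at the founding depth q = γ·D_f = 18.5 × 2.7 = 49.95 kPa.
q_ult = c·N_c·s_c + q·N_q + 0.5·γ·B·N_γ·s_γ
     = 8 × 44.1 × 1.12 + 49.95 × 31.3 + 0.5 × 18.5 × 3.8 × 44.4 × 0.88
     = 395.14 + 1563.4 + 1373.4 = 3332 kPa.
Gross allowable pressure q_all = 3332 / 3 = 1110.7 kPa.
Footing area = 24.966 m², so allowable column load = 1110.7 × 24.966 = 27729 kN.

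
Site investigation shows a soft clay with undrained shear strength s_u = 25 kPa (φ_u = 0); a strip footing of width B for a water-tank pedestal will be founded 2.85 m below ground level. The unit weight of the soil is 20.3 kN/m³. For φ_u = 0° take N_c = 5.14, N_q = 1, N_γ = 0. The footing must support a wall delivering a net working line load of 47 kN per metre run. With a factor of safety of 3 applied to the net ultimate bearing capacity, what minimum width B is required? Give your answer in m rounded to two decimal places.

q = γ·D_f = 20.3 × 2.85 = 57.855 kPa.
c·N_c = 25 × 5.14 = 128.5 kPa
q·N_q = 57.855 × 1 = 57.855 kPa
q_ult = 128.5 + 57.855 = 186.36 kPa.
For φ = 0 the ½γBN_γ term vanishes, so q_ult is independent of B. q_net = 186.36 − 57.855 = 128.5 kPa; q_all(net) = 128.5/3 = 42.833 kPa.
Required width B = w / q_all(net) = 47 / 42.833 = 1.097 m.

B = 1.10 m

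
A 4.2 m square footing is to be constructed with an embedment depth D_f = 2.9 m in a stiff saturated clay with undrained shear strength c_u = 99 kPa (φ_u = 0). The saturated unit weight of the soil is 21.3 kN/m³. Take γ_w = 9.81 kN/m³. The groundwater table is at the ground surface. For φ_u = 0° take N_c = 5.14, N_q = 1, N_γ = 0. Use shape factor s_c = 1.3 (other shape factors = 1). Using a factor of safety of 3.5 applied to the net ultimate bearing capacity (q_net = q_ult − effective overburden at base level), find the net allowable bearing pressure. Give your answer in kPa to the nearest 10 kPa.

q_all(net) ≈ 190 kPa

With the water table at the surface the whole profile is submerged: γ' = 21.3 − 9.81 = 11.49 kN/m³, so q = γ'·D_f = 33.321 kPa.
q_ult = c·N_c·s_c + q·N_q
     = 99 × 5.14 × 1.3 + 33.321 × 1
     = 661.52 + 33.321 = 694.84 kPa.
Net ultimate: q_net = 694.84 − 33.321 = 661.52 kPa.
q_all(net) = 661.52 / 3.5 = 189.01 kPa.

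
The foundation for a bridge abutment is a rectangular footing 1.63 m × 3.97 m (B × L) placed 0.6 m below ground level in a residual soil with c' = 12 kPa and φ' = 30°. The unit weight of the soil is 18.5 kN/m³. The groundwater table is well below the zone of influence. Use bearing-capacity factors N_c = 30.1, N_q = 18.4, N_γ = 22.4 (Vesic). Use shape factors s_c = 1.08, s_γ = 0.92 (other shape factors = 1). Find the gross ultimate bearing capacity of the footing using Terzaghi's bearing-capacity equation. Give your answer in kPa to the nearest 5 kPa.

q_ult ≈ 905 kPa

Overburden at base level: q = 18.5 × 0.6 = 11.1 kPa.
Cohesion term c·N_c·s_c = 12 × 30.1 × 1.08 = 390.1 kPa; surcharge term q·N_q = 11.1 × 18.4 = 204.24 kPa; self-weight term 0.5·γ·B·N_γ·s_γ = 0.5 × 18.5 × 1.63 × 22.4 × 0.92 = 310.72 kPa.
q_ult = 390.1 + 204.24 + 310.72 = 905.05 kPa.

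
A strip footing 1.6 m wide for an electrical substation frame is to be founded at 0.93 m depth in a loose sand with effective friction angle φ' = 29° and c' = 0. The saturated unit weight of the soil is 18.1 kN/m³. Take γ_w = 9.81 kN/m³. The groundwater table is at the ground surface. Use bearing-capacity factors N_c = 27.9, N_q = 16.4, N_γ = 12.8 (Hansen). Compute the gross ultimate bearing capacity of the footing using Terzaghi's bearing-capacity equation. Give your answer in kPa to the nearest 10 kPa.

q_ult ≈ 210 kPa

γ' = 18.1 − 9.81 = 8.29 kN/m³ (submerged throughout). q = 8.29 × 0.93 = 7.7097 kPa; the same γ' applies in the ½γBN_γ term.
q·N_q = 7.7097 × 16.4 = 126.44 kPa
0.5·γ·B·N_γ = 0.5 × 8.29 × 1.6 × 12.8 = 84.89 kPa
q_ult = 126.44 + 84.89 = 211.33 kPa.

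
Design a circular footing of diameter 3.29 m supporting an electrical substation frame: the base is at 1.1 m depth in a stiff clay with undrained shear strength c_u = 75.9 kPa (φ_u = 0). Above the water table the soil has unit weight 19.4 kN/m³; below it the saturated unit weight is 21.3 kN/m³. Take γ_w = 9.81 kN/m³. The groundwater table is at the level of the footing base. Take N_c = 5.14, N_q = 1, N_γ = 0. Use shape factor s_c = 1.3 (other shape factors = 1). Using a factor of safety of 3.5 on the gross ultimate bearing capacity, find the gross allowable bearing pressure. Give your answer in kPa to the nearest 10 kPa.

q_all ≈ 150 kPa

q = γ·D_f = 19.4 × 1.1 = 21.34 kPa.
c·N_c·s_c = 75.9 × 5.14 × 1.3 = 507.16 kPa
q·N_q = 21.34 × 1 = 21.34 kPa
q_ult = 507.16 + 21.34 = 528.5 kPa.
q_all = 528.5 / 3.5 = 151 kPa.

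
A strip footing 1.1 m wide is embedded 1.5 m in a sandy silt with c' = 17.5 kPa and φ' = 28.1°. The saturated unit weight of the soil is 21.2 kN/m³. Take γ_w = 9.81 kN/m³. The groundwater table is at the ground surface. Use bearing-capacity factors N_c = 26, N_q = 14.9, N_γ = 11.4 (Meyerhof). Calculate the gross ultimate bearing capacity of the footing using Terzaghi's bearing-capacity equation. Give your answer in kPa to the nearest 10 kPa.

q_ult ≈ 780 kPa

With the water table at the surface the whole profile is submerged: γ' = 21.2 − 9.81 = 11.39 kN/m³, so q = γ'·D_f = 17.085 kPa; the same γ' applies in the ½γBN_γ term.
q_ult = c·N_c + q·N_q + 0.5·γ·B·N_γ
     = 17.5 × 26 + 17.085 × 14.9 + 0.5 × 11.39 × 1.1 × 11.4
     = 455 + 254.57 + 71.415 = 780.98 kPa.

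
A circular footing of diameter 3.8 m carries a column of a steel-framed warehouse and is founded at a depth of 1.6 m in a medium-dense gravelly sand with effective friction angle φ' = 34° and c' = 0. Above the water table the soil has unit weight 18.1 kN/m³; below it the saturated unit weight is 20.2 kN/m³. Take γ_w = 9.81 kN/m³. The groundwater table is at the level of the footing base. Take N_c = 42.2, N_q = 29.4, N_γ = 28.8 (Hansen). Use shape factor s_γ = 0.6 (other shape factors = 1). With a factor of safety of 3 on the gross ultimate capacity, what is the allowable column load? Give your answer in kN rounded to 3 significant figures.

P_all ≈ 4510 kN

Effective surcharge at the founding depth q = γ·D_f = 18.1 × 1.6 = 28.96 kPa.
The water table coincides with the base, so in the self-weight term γ → γ' = 10.39 kN/m³.
q_ult = q·N_q + 0.5·γ·B·N_γ·s_γ
     = 28.96 × 29.4 + 0.5 × 10.39 × 3.8 × 28.8 × 0.6
     = 851.42 + 341.12 = 1192.5 kPa.
Gross allowable pressure q_all = 1192.5 / 3 = 397.52 kPa.
Footing area = 11.3411 m², so allowable column load = 397.52 × 11.3411 = 4508.3 kN.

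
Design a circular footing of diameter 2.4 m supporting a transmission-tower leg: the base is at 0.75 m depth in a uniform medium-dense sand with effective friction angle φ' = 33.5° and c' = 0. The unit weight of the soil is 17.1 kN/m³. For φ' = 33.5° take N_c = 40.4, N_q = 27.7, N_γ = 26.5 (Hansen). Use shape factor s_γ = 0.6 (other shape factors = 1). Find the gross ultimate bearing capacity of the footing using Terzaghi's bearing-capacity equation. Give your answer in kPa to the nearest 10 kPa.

Effective surcharge at the founding depth q = γ·D_f = 17.1 × 0.75 = 12.825 kPa.
q_ult = q·N_q + 0.5·γ·B·N_γ·s_γ
     = 12.825 × 27.7 + 0.5 × 17.1 × 2.4 × 26.5 × 0.6
     = 355.25 + 326.27 = 681.52 kPa.

q_ult ≈ 680 kPa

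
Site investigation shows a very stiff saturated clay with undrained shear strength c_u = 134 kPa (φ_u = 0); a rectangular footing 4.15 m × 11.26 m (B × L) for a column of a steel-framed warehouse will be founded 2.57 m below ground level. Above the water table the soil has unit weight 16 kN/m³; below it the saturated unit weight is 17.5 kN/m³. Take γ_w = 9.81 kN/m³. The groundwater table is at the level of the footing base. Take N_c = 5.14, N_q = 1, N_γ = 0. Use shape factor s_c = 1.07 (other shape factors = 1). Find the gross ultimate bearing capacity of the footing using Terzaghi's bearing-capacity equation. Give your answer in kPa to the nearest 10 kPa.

q = γ·D_f = 16 × 2.57 = 41.12 kPa.
c·N_c·s_c = 134 × 5.14 × 1.07 = 736.97 kPa
q·N_q = 41.12 × 1 = 41.12 kPa
q_ult = 736.97 + 41.12 = 778.09 kPa.

q_ult ≈ 780 kPa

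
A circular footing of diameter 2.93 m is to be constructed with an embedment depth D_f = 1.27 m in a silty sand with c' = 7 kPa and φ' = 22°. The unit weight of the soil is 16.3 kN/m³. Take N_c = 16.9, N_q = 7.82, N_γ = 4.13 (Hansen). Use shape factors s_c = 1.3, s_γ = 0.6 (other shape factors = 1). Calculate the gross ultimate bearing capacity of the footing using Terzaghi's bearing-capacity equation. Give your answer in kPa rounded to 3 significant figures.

Overburden at base level: q = 16.3 × 1.27 = 20.701 kPa.
Cohesion term c·N_c·s_c = 7 × 16.9 × 1.3 = 153.79 kPa; surcharge term q·N_q = 20.701 × 7.82 = 161.88 kPa; self-weight term 0.5·γ·B·N_γ·s_γ = 0.5 × 16.3 × 2.93 × 4.13 × 0.6 = 59.173 kPa.
q_ult = 153.79 + 161.88 + 59.173 = 374.85 kPa.

q_ult ≈ 375 kPa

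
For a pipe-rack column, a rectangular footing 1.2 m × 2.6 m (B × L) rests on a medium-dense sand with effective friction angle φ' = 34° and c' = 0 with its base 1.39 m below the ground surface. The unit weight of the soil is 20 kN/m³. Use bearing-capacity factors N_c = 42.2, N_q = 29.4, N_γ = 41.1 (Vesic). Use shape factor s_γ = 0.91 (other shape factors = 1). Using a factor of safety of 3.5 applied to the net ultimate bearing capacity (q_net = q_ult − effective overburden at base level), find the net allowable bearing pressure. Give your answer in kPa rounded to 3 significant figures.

q_all(net) ≈ 354 kPa

Overburden at base level: q = 20 × 1.39 = 27.8 kPa.
Surcharge term q·N_q = 27.8 × 29.4 = 817.32 kPa; self-weight term 0.5·γ·B·N_γ·s_γ = 0.5 × 20 × 1.2 × 41.1 × 0.91 = 448.81 kPa.
q_ult = 817.32 + 448.81 = 1266.1 kPa.
Net ultimate: q_net = 1266.1 − 27.8 = 1238.3 kPa.
q_all(net) = 1238.3 / 3.5 = 353.81 kPa.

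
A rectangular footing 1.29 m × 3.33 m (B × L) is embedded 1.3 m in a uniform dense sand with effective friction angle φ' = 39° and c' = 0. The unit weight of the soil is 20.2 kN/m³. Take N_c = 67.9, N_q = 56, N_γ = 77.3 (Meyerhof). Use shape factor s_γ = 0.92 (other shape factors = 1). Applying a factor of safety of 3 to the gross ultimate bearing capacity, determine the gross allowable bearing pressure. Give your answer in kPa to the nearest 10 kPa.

q_all ≈ 800 kPa

Overburden at base level: q = 20.2 × 1.3 = 26.26 kPa.
Surcharge term q·N_q = 26.26 × 56 = 1470.6 kPa; self-weight term 0.5·γ·B·N_γ·s_γ = 0.5 × 20.2 × 1.29 × 77.3 × 0.92 = 926.57 kPa.
q_ult = 1470.6 + 926.57 = 2397.1 kPa.
q_all = q_ult / FS = 2397.1 / 3 = 799.04 kPa.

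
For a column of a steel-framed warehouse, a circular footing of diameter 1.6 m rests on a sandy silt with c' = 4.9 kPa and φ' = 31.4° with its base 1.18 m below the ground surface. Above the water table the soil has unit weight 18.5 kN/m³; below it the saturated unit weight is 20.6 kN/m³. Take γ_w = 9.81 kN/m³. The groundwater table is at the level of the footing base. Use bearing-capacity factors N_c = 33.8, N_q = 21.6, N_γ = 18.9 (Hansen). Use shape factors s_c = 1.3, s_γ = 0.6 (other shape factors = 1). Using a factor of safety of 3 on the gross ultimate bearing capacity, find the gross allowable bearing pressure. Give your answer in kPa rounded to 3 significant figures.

Effective surcharge at the founding depth q = γ·D_f = 18.5 × 1.18 = 21.83 kPa.
The water table coincides with the base, so in the self-weight term γ → γ' = 10.79 kN/m³.
q_ult = c·N_c·s_c + q·N_q + 0.5·γ·B·N_γ·s_γ
     = 4.9 × 33.8 × 1.3 + 21.83 × 21.6 + 0.5 × 10.79 × 1.6 × 18.9 × 0.6
     = 215.31 + 471.53 + 97.887 = 784.72 kPa.
q_all = 784.72 / 3 = 261.57 kPa.

q_all ≈ 262 kPa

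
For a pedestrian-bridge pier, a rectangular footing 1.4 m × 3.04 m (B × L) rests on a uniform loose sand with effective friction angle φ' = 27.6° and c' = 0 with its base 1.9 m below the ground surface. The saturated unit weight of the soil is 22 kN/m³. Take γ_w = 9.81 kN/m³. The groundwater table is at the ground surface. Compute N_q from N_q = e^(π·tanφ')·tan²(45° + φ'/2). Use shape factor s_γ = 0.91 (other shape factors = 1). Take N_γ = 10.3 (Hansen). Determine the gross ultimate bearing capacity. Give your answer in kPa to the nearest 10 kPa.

tan27.6° = 0.5228, so N_q = e^(π×0.5228)·tan²(58.8°) = 5.167 × 2.726 = 14.09.
Water table at ground surface, so effective unit weight γ' = 22 − 9.81 = 12.19 kN/m³ is used throughout; overburden q = 12.19 × 1.9 = 23.161 kPa; the same γ' applies in the ½γBN_γ term.
Surcharge term q·N_q = 23.161 × 14.089 = 326.31 kPa; self-weight term 0.5·γ·B·N_γ·s_γ = 0.5 × 12.19 × 1.4 × 10.3 × 0.91 = 79.98 kPa.
q_ult = 326.31 + 79.98 = 406.29 kPa.

q_ult ≈ 410 kPa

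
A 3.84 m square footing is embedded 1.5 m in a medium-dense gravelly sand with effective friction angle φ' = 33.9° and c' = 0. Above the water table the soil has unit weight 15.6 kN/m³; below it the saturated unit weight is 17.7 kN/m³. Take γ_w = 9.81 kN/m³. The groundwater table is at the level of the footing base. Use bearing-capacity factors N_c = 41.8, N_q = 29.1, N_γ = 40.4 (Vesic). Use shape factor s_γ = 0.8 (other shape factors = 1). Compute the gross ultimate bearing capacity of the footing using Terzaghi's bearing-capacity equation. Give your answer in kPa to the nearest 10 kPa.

Overburden at base level: q = 15.6 × 1.5 = 23.4 kPa.
Below the base the soil is submerged, so the ½γBN_γ term uses γ' = 17.7 − 9.81 = 7.89 kN/m³.
Surcharge term q·N_q = 23.4 × 29.1 = 680.94 kPa; self-weight term 0.5·γ·B·N_γ·s_γ = 0.5 × 7.89 × 3.84 × 40.4 × 0.8 = 489.61 kPa.
q_ult = 680.94 + 489.61 = 1170.5 kPa.

q_ult ≈ 1170 kPa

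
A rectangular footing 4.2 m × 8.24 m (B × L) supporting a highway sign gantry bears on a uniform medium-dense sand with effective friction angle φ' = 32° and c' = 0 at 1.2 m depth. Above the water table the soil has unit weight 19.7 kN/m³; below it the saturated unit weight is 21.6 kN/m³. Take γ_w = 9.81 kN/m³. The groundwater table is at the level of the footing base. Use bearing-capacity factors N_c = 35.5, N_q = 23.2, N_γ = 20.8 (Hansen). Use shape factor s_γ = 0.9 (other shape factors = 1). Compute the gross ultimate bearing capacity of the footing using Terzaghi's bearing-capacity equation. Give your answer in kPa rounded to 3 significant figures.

q_ult ≈ 1010 kPa

q = γ·D_f = 19.7 × 1.2 = 23.64 kPa.
For the ½γBN_γ term take γ' = 21.6 − 9.81 = 11.79 kN/m³ (soil below base is submerged).
q·N_q = 23.64 × 23.2 = 548.45 kPa
0.5·γ·B·N_γ·s_γ = 0.5 × 11.79 × 4.2 × 20.8 × 0.9 = 463.49 kPa
q_ult = 548.45 + 463.49 = 1011.9 kPa.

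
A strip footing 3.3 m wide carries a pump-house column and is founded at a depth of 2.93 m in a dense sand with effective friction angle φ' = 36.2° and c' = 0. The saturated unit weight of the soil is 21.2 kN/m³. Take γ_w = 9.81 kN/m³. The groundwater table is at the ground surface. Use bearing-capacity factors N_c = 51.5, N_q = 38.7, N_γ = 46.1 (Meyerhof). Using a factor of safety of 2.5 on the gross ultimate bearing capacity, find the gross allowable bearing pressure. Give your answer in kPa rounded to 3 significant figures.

q_all ≈ 863 kPa

γ' = 21.2 − 9.81 = 11.39 kN/m³ (submerged throughout). q = 11.39 × 2.93 = 33.373 kPa; the same γ' applies in the ½γBN_γ term.
q·N_q = 33.373 × 38.7 = 1291.5 kPa
0.5·γ·B·N_γ = 0.5 × 11.39 × 3.3 × 46.1 = 866.38 kPa
q_ult = 1291.5 + 866.38 = 2157.9 kPa.
q_all = 2157.9 / 2.5 = 863.16 kPa.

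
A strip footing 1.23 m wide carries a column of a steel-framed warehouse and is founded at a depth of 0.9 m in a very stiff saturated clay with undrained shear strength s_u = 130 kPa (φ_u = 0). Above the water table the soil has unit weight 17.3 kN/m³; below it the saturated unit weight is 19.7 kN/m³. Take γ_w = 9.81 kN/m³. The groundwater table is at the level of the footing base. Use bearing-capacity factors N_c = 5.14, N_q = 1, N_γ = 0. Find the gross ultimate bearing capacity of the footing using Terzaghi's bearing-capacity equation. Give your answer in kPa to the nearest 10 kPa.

q_ult ≈ 680 kPa

Overburden at base level: q = 17.3 × 0.9 = 15.57 kPa.
Cohesion term c·N_c = 130 × 5.14 = 668.2 kPa; surcharge term q·N_q = 15.57 × 1 = 15.57 kPa.
q_ult = 668.2 + 15.57 = 683.77 kPa.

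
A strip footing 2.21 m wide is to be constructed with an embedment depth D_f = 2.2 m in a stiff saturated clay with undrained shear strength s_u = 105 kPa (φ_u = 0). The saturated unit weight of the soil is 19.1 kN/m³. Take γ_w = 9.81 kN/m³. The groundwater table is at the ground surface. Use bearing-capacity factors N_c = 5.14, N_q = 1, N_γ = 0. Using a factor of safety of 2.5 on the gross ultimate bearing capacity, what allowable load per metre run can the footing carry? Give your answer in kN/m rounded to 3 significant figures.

Water table at ground surface, so effective unit weight γ' = 19.1 − 9.81 = 9.29 kN/m³ is used throughout; overburden q = 9.29 × 2.2 = 20.438 kPa.
Cohesion term c·N_c = 105 × 5.14 = 539.7 kPa; surcharge term q·N_q = 20.438 × 1 = 20.438 kPa.
q_ult = 539.7 + 20.438 = 560.14 kPa.
Gross allowable pressure q_all = 560.14 / 2.5 = 224.06 kPa.
Allowable wall load = q_all × B = 224.06 × 2.21 = 495.16 kN per metre run.

≈ 495 kN/m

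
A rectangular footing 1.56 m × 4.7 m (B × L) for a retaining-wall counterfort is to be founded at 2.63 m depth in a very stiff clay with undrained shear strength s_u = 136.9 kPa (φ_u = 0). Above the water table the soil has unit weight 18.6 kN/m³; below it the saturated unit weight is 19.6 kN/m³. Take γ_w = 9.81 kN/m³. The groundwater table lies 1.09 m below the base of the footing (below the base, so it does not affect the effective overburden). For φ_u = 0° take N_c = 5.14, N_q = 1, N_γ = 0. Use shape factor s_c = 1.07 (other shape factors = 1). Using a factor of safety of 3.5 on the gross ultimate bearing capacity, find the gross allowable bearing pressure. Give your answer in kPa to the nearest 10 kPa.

q_all ≈ 230 kPa

Overburden at base level: q = 18.6 × 2.63 = 48.918 kPa.
Cohesion term c·N_c·s_c = 136.9 × 5.14 × 1.07 = 752.92 kPa; surcharge term q·N_q = 48.918 × 1 = 48.918 kPa.
q_ult = 752.92 + 48.918 = 801.84 kPa.
q_all = 801.84 / 3.5 = 229.1 kPa.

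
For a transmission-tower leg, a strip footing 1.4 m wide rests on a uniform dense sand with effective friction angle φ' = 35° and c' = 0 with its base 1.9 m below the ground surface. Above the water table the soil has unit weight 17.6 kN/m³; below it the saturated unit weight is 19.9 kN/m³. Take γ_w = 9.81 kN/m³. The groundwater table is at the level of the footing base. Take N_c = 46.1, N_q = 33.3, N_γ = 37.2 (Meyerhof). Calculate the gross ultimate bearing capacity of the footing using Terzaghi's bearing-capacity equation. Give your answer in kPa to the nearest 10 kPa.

Effective surcharge at the founding depth q = γ·D_f = 17.6 × 1.9 = 33.44 kPa.
The water table coincides with the base, so in the self-weight term γ → γ' = 10.09 kN/m³.
q_ult = q·N_q + 0.5·γ·B·N_γ
     = 33.44 × 33.3 + 0.5 × 10.09 × 1.4 × 37.2
     = 1113.6 + 262.74 = 1376.3 kPa.

q_ult ≈ 1380 kPa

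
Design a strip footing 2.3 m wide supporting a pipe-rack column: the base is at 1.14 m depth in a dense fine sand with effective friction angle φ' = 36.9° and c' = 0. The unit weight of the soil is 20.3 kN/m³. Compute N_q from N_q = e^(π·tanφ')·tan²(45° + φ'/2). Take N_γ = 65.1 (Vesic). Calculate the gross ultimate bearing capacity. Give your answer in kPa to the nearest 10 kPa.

q_ult ≈ 2500 kPa

tan36.9° = 0.7508, so N_q = e^(π×0.7508)·tan²(63.45°) = 10.578 × 4.005 = 42.37.
q = γ·D_f = 20.3 × 1.14 = 23.142 kPa.
q·N_q = 23.142 × 42.368 = 980.47 kPa
0.5·γ·B·N_γ = 0.5 × 20.3 × 2.3 × 65.1 = 1519.8 kPa
q_ult = 980.47 + 1519.8 = 2500.2 kPa.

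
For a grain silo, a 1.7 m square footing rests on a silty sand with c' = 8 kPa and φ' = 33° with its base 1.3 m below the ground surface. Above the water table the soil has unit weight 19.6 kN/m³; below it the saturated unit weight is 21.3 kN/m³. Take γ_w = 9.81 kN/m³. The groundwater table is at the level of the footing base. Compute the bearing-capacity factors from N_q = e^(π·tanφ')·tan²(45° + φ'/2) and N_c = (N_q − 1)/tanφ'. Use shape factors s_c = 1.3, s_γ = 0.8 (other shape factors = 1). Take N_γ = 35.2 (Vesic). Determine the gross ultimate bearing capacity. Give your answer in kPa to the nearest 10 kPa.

tan33° = 0.6494, so N_q = e^(π×0.6494)·tan²(61.5°) = 7.692 × 3.392 = 26.09.
N_c = (26.09 − 1)/tan33° = 38.64.
Overburden at base level: q = 19.6 × 1.3 = 25.48 kPa.
Below the base the soil is submerged, so the ½γBN_γ term uses γ' = 21.3 − 9.81 = 11.49 kN/m³.
Cohesion term c·N_c·s_c = 8 × 38.638 × 1.3 = 401.84 kPa; surcharge term q·N_q = 25.48 × 26.092 = 664.82 kPa; self-weight term 0.5·γ·B·N_γ·s_γ = 0.5 × 11.49 × 1.7 × 35.2 × 0.8 = 275.02 kPa.
q_ult = 401.84 + 664.82 + 275.02 = 1341.7 kPa.

q_ult ≈ 1340 kPa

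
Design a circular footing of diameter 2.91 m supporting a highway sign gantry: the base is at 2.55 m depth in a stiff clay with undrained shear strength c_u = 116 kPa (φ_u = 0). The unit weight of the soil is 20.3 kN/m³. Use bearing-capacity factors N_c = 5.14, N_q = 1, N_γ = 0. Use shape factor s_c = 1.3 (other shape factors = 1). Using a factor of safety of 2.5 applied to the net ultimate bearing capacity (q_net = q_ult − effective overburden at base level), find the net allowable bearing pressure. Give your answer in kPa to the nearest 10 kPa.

q_all(net) ≈ 310 kPa

Overburden at base level: q = 20.3 × 2.55 = 51.765 kPa.
Cohesion term c·N_c·s_c = 116 × 5.14 × 1.3 = 775.11 kPa; surcharge term q·N_q = 51.765 × 1 = 51.765 kPa.
q_ult = 775.11 + 51.765 = 826.88 kPa.
Net ultimate: q_net = 826.88 − 51.765 = 775.11 kPa.
q_all(net) = 775.11 / 2.5 = 310.04 kPa.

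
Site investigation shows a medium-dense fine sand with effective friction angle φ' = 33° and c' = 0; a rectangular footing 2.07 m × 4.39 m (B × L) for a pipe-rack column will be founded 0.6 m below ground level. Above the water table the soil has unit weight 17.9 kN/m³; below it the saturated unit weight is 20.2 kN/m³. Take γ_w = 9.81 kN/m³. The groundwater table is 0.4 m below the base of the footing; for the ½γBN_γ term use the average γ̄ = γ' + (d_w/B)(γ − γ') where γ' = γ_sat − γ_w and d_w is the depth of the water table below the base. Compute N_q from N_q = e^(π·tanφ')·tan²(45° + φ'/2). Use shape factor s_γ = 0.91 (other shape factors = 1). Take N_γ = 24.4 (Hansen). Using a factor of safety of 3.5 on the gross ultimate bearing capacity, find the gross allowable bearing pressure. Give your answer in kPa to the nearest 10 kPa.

N_q = e^(π·tan33°)·tan²(61.5°) = 26.09.
q = γ·D_f = 17.9 × 0.6 = 10.74 kPa.
γ' = 10.39 kN/m³; averaging over the depth B below the base, γ̄ = γ' + (d_w/B)(γ − γ') = 11.841 kN/m³.
q·N_q = 10.74 × 26.092 = 280.23 kPa
0.5·γ·B·N_γ·s_γ = 0.5 × 11.841 × 2.07 × 24.4 × 0.91 = 272.12 kPa
q_ult = 280.23 + 272.12 = 552.35 kPa.
q_all = 552.35 / 3.5 = 157.82 kPa.

q_all ≈ 160 kPa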